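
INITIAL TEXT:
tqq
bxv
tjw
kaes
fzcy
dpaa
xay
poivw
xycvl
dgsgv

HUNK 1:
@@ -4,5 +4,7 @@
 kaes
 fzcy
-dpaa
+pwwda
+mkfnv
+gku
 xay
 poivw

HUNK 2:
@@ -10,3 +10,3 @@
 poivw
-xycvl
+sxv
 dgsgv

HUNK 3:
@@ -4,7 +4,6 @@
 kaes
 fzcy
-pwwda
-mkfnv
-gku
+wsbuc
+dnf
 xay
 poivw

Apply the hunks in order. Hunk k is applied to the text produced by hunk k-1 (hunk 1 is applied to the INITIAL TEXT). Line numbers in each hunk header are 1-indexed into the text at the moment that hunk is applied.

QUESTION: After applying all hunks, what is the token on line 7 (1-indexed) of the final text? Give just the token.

Hunk 1: at line 4 remove [dpaa] add [pwwda,mkfnv,gku] -> 12 lines: tqq bxv tjw kaes fzcy pwwda mkfnv gku xay poivw xycvl dgsgv
Hunk 2: at line 10 remove [xycvl] add [sxv] -> 12 lines: tqq bxv tjw kaes fzcy pwwda mkfnv gku xay poivw sxv dgsgv
Hunk 3: at line 4 remove [pwwda,mkfnv,gku] add [wsbuc,dnf] -> 11 lines: tqq bxv tjw kaes fzcy wsbuc dnf xay poivw sxv dgsgv
Final line 7: dnf

Answer: dnf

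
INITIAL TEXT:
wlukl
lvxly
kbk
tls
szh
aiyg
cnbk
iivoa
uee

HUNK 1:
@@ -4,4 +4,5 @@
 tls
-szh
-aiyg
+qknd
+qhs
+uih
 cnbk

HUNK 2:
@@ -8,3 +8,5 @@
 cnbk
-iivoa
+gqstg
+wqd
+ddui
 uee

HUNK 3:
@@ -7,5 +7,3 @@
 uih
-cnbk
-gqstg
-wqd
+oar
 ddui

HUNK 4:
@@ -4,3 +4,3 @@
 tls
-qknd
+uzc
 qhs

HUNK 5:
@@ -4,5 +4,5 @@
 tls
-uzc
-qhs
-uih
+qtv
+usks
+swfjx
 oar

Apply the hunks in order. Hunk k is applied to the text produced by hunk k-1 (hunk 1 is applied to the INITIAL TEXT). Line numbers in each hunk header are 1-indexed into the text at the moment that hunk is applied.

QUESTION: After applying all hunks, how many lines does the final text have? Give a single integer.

Answer: 10

Derivation:
Hunk 1: at line 4 remove [szh,aiyg] add [qknd,qhs,uih] -> 10 lines: wlukl lvxly kbk tls qknd qhs uih cnbk iivoa uee
Hunk 2: at line 8 remove [iivoa] add [gqstg,wqd,ddui] -> 12 lines: wlukl lvxly kbk tls qknd qhs uih cnbk gqstg wqd ddui uee
Hunk 3: at line 7 remove [cnbk,gqstg,wqd] add [oar] -> 10 lines: wlukl lvxly kbk tls qknd qhs uih oar ddui uee
Hunk 4: at line 4 remove [qknd] add [uzc] -> 10 lines: wlukl lvxly kbk tls uzc qhs uih oar ddui uee
Hunk 5: at line 4 remove [uzc,qhs,uih] add [qtv,usks,swfjx] -> 10 lines: wlukl lvxly kbk tls qtv usks swfjx oar ddui uee
Final line count: 10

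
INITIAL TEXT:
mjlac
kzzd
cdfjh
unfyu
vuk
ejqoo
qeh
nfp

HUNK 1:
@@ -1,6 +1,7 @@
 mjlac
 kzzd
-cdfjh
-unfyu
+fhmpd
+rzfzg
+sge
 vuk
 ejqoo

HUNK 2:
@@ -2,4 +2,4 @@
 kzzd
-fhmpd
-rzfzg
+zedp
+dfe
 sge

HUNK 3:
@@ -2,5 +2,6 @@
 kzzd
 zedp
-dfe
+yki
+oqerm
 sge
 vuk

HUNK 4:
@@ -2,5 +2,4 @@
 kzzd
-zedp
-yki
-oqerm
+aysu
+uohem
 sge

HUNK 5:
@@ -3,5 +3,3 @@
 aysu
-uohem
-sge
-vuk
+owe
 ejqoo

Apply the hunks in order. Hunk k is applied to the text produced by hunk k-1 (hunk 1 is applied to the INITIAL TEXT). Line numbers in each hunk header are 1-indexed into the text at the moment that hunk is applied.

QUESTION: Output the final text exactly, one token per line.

Hunk 1: at line 1 remove [cdfjh,unfyu] add [fhmpd,rzfzg,sge] -> 9 lines: mjlac kzzd fhmpd rzfzg sge vuk ejqoo qeh nfp
Hunk 2: at line 2 remove [fhmpd,rzfzg] add [zedp,dfe] -> 9 lines: mjlac kzzd zedp dfe sge vuk ejqoo qeh nfp
Hunk 3: at line 2 remove [dfe] add [yki,oqerm] -> 10 lines: mjlac kzzd zedp yki oqerm sge vuk ejqoo qeh nfp
Hunk 4: at line 2 remove [zedp,yki,oqerm] add [aysu,uohem] -> 9 lines: mjlac kzzd aysu uohem sge vuk ejqoo qeh nfp
Hunk 5: at line 3 remove [uohem,sge,vuk] add [owe] -> 7 lines: mjlac kzzd aysu owe ejqoo qeh nfp

Answer: mjlac
kzzd
aysu
owe
ejqoo
qeh
nfp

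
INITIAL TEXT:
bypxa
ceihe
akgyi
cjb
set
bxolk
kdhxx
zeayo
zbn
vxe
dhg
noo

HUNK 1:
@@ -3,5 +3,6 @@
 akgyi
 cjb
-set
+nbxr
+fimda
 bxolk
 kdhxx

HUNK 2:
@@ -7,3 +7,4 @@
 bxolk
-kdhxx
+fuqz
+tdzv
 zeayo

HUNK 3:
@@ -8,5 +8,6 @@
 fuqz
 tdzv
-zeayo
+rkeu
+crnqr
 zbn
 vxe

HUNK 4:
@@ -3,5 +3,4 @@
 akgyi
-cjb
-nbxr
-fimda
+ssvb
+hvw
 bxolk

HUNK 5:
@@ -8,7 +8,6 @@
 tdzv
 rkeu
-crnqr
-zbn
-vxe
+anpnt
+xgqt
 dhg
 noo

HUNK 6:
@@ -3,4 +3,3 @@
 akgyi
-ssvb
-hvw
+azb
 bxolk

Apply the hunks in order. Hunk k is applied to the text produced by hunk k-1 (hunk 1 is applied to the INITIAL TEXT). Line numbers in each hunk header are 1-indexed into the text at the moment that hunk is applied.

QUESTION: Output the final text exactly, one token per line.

Hunk 1: at line 3 remove [set] add [nbxr,fimda] -> 13 lines: bypxa ceihe akgyi cjb nbxr fimda bxolk kdhxx zeayo zbn vxe dhg noo
Hunk 2: at line 7 remove [kdhxx] add [fuqz,tdzv] -> 14 lines: bypxa ceihe akgyi cjb nbxr fimda bxolk fuqz tdzv zeayo zbn vxe dhg noo
Hunk 3: at line 8 remove [zeayo] add [rkeu,crnqr] -> 15 lines: bypxa ceihe akgyi cjb nbxr fimda bxolk fuqz tdzv rkeu crnqr zbn vxe dhg noo
Hunk 4: at line 3 remove [cjb,nbxr,fimda] add [ssvb,hvw] -> 14 lines: bypxa ceihe akgyi ssvb hvw bxolk fuqz tdzv rkeu crnqr zbn vxe dhg noo
Hunk 5: at line 8 remove [crnqr,zbn,vxe] add [anpnt,xgqt] -> 13 lines: bypxa ceihe akgyi ssvb hvw bxolk fuqz tdzv rkeu anpnt xgqt dhg noo
Hunk 6: at line 3 remove [ssvb,hvw] add [azb] -> 12 lines: bypxa ceihe akgyi azb bxolk fuqz tdzv rkeu anpnt xgqt dhg noo

Answer: bypxa
ceihe
akgyi
azb
bxolk
fuqz
tdzv
rkeu
anpnt
xgqt
dhg
noo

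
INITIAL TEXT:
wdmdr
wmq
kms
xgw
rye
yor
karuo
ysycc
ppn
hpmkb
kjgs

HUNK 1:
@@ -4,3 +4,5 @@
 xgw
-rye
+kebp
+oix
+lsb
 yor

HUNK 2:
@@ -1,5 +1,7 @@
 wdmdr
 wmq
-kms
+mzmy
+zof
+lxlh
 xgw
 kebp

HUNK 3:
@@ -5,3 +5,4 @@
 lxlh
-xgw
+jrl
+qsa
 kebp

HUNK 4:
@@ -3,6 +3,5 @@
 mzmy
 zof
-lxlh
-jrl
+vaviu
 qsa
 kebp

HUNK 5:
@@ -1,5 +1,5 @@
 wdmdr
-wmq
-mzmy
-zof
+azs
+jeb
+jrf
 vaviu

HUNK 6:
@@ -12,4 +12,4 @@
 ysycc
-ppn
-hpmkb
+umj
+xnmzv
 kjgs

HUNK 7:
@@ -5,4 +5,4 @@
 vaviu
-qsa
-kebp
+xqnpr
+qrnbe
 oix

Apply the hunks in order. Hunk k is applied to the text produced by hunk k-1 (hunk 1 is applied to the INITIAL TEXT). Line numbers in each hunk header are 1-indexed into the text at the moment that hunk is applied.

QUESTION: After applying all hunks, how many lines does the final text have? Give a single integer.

Hunk 1: at line 4 remove [rye] add [kebp,oix,lsb] -> 13 lines: wdmdr wmq kms xgw kebp oix lsb yor karuo ysycc ppn hpmkb kjgs
Hunk 2: at line 1 remove [kms] add [mzmy,zof,lxlh] -> 15 lines: wdmdr wmq mzmy zof lxlh xgw kebp oix lsb yor karuo ysycc ppn hpmkb kjgs
Hunk 3: at line 5 remove [xgw] add [jrl,qsa] -> 16 lines: wdmdr wmq mzmy zof lxlh jrl qsa kebp oix lsb yor karuo ysycc ppn hpmkb kjgs
Hunk 4: at line 3 remove [lxlh,jrl] add [vaviu] -> 15 lines: wdmdr wmq mzmy zof vaviu qsa kebp oix lsb yor karuo ysycc ppn hpmkb kjgs
Hunk 5: at line 1 remove [wmq,mzmy,zof] add [azs,jeb,jrf] -> 15 lines: wdmdr azs jeb jrf vaviu qsa kebp oix lsb yor karuo ysycc ppn hpmkb kjgs
Hunk 6: at line 12 remove [ppn,hpmkb] add [umj,xnmzv] -> 15 lines: wdmdr azs jeb jrf vaviu qsa kebp oix lsb yor karuo ysycc umj xnmzv kjgs
Hunk 7: at line 5 remove [qsa,kebp] add [xqnpr,qrnbe] -> 15 lines: wdmdr azs jeb jrf vaviu xqnpr qrnbe oix lsb yor karuo ysycc umj xnmzv kjgs
Final line count: 15

Answer: 15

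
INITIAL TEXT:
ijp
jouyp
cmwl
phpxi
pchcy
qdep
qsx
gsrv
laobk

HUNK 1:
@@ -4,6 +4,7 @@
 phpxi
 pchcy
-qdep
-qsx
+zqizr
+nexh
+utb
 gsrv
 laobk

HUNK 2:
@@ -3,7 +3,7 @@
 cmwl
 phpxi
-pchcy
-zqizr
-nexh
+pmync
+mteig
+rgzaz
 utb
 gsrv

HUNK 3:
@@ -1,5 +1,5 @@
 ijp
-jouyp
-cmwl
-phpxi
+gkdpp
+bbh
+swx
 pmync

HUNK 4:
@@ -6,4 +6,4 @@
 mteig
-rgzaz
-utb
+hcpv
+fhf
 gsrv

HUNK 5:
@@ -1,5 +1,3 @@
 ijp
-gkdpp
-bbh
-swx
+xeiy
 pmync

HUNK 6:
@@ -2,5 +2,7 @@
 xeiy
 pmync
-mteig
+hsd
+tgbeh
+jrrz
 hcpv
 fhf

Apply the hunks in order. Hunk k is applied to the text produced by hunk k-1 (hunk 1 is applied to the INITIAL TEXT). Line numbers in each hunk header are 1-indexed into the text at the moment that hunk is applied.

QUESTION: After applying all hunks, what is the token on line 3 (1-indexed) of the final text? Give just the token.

Hunk 1: at line 4 remove [qdep,qsx] add [zqizr,nexh,utb] -> 10 lines: ijp jouyp cmwl phpxi pchcy zqizr nexh utb gsrv laobk
Hunk 2: at line 3 remove [pchcy,zqizr,nexh] add [pmync,mteig,rgzaz] -> 10 lines: ijp jouyp cmwl phpxi pmync mteig rgzaz utb gsrv laobk
Hunk 3: at line 1 remove [jouyp,cmwl,phpxi] add [gkdpp,bbh,swx] -> 10 lines: ijp gkdpp bbh swx pmync mteig rgzaz utb gsrv laobk
Hunk 4: at line 6 remove [rgzaz,utb] add [hcpv,fhf] -> 10 lines: ijp gkdpp bbh swx pmync mteig hcpv fhf gsrv laobk
Hunk 5: at line 1 remove [gkdpp,bbh,swx] add [xeiy] -> 8 lines: ijp xeiy pmync mteig hcpv fhf gsrv laobk
Hunk 6: at line 2 remove [mteig] add [hsd,tgbeh,jrrz] -> 10 lines: ijp xeiy pmync hsd tgbeh jrrz hcpv fhf gsrv laobk
Final line 3: pmync

Answer: pmync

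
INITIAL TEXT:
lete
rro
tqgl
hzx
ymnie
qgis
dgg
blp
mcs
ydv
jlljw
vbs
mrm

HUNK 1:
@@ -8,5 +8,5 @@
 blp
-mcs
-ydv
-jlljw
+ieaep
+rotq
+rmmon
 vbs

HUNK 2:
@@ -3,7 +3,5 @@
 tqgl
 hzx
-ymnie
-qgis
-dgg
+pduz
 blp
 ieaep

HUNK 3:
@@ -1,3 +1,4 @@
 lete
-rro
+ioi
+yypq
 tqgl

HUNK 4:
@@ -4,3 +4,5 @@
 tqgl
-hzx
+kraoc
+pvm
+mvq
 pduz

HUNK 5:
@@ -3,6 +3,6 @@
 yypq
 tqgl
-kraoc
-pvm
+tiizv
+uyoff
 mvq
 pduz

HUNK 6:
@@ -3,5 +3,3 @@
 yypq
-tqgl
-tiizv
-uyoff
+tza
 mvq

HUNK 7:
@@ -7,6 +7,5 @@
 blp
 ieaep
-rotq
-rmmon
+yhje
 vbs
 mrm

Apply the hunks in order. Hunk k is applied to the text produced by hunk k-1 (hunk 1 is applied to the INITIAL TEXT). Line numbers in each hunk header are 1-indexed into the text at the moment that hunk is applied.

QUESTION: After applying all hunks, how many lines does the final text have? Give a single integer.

Hunk 1: at line 8 remove [mcs,ydv,jlljw] add [ieaep,rotq,rmmon] -> 13 lines: lete rro tqgl hzx ymnie qgis dgg blp ieaep rotq rmmon vbs mrm
Hunk 2: at line 3 remove [ymnie,qgis,dgg] add [pduz] -> 11 lines: lete rro tqgl hzx pduz blp ieaep rotq rmmon vbs mrm
Hunk 3: at line 1 remove [rro] add [ioi,yypq] -> 12 lines: lete ioi yypq tqgl hzx pduz blp ieaep rotq rmmon vbs mrm
Hunk 4: at line 4 remove [hzx] add [kraoc,pvm,mvq] -> 14 lines: lete ioi yypq tqgl kraoc pvm mvq pduz blp ieaep rotq rmmon vbs mrm
Hunk 5: at line 3 remove [kraoc,pvm] add [tiizv,uyoff] -> 14 lines: lete ioi yypq tqgl tiizv uyoff mvq pduz blp ieaep rotq rmmon vbs mrm
Hunk 6: at line 3 remove [tqgl,tiizv,uyoff] add [tza] -> 12 lines: lete ioi yypq tza mvq pduz blp ieaep rotq rmmon vbs mrm
Hunk 7: at line 7 remove [rotq,rmmon] add [yhje] -> 11 lines: lete ioi yypq tza mvq pduz blp ieaep yhje vbs mrm
Final line count: 11

Answer: 11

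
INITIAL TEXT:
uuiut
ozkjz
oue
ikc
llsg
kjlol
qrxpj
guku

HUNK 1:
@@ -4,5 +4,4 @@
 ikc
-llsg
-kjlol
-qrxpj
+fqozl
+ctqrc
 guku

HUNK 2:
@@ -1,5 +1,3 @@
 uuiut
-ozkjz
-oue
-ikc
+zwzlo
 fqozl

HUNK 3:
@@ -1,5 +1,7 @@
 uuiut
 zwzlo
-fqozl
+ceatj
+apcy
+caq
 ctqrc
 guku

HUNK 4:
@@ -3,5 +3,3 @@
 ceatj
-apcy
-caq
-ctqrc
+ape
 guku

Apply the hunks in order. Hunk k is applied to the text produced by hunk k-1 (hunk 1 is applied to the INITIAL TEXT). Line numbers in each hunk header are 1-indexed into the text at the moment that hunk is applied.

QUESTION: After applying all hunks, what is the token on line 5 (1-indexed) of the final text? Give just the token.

Hunk 1: at line 4 remove [llsg,kjlol,qrxpj] add [fqozl,ctqrc] -> 7 lines: uuiut ozkjz oue ikc fqozl ctqrc guku
Hunk 2: at line 1 remove [ozkjz,oue,ikc] add [zwzlo] -> 5 lines: uuiut zwzlo fqozl ctqrc guku
Hunk 3: at line 1 remove [fqozl] add [ceatj,apcy,caq] -> 7 lines: uuiut zwzlo ceatj apcy caq ctqrc guku
Hunk 4: at line 3 remove [apcy,caq,ctqrc] add [ape] -> 5 lines: uuiut zwzlo ceatj ape guku
Final line 5: guku

Answer: guku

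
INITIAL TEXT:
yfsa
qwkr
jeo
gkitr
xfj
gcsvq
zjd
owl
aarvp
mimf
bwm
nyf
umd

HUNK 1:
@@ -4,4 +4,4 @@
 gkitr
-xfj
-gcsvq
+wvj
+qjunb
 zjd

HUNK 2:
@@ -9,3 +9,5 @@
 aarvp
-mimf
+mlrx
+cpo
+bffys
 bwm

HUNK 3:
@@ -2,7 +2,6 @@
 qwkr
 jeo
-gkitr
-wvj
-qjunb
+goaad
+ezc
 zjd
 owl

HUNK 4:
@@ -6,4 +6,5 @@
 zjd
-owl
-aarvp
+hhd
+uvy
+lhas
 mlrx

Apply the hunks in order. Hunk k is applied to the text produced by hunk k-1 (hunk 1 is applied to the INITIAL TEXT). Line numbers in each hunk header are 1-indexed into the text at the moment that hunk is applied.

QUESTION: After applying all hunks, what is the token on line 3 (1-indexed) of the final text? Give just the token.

Answer: jeo

Derivation:
Hunk 1: at line 4 remove [xfj,gcsvq] add [wvj,qjunb] -> 13 lines: yfsa qwkr jeo gkitr wvj qjunb zjd owl aarvp mimf bwm nyf umd
Hunk 2: at line 9 remove [mimf] add [mlrx,cpo,bffys] -> 15 lines: yfsa qwkr jeo gkitr wvj qjunb zjd owl aarvp mlrx cpo bffys bwm nyf umd
Hunk 3: at line 2 remove [gkitr,wvj,qjunb] add [goaad,ezc] -> 14 lines: yfsa qwkr jeo goaad ezc zjd owl aarvp mlrx cpo bffys bwm nyf umd
Hunk 4: at line 6 remove [owl,aarvp] add [hhd,uvy,lhas] -> 15 lines: yfsa qwkr jeo goaad ezc zjd hhd uvy lhas mlrx cpo bffys bwm nyf umd
Final line 3: jeo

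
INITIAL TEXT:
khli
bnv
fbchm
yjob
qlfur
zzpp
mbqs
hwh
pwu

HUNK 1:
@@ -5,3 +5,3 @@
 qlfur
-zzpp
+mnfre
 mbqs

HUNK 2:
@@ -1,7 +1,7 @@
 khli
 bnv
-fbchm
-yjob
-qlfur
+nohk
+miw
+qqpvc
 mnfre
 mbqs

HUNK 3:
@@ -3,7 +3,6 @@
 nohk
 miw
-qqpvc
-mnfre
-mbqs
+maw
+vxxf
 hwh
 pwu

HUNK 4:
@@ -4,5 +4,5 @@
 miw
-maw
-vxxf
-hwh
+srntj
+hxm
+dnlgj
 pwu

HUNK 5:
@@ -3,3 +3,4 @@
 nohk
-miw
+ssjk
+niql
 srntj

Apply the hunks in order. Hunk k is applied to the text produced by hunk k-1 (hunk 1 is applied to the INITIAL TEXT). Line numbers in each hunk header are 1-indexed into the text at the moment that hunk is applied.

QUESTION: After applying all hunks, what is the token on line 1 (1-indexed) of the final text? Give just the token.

Answer: khli

Derivation:
Hunk 1: at line 5 remove [zzpp] add [mnfre] -> 9 lines: khli bnv fbchm yjob qlfur mnfre mbqs hwh pwu
Hunk 2: at line 1 remove [fbchm,yjob,qlfur] add [nohk,miw,qqpvc] -> 9 lines: khli bnv nohk miw qqpvc mnfre mbqs hwh pwu
Hunk 3: at line 3 remove [qqpvc,mnfre,mbqs] add [maw,vxxf] -> 8 lines: khli bnv nohk miw maw vxxf hwh pwu
Hunk 4: at line 4 remove [maw,vxxf,hwh] add [srntj,hxm,dnlgj] -> 8 lines: khli bnv nohk miw srntj hxm dnlgj pwu
Hunk 5: at line 3 remove [miw] add [ssjk,niql] -> 9 lines: khli bnv nohk ssjk niql srntj hxm dnlgj pwu
Final line 1: khli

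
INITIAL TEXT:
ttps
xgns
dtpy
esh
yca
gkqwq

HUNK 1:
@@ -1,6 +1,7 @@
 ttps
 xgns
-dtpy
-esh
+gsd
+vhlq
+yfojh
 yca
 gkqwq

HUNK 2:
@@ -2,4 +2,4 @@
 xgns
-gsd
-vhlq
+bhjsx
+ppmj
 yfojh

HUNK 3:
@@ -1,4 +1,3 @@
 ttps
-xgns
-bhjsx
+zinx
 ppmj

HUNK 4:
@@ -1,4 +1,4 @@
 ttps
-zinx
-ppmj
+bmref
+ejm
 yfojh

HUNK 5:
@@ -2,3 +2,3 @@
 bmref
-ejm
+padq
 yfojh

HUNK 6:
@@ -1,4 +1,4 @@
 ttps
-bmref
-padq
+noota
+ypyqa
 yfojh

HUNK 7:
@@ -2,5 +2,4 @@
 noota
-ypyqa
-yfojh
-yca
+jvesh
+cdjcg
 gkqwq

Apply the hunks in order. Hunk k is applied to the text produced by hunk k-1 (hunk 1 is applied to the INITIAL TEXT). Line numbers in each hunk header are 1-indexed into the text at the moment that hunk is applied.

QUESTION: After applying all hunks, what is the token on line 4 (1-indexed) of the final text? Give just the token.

Hunk 1: at line 1 remove [dtpy,esh] add [gsd,vhlq,yfojh] -> 7 lines: ttps xgns gsd vhlq yfojh yca gkqwq
Hunk 2: at line 2 remove [gsd,vhlq] add [bhjsx,ppmj] -> 7 lines: ttps xgns bhjsx ppmj yfojh yca gkqwq
Hunk 3: at line 1 remove [xgns,bhjsx] add [zinx] -> 6 lines: ttps zinx ppmj yfojh yca gkqwq
Hunk 4: at line 1 remove [zinx,ppmj] add [bmref,ejm] -> 6 lines: ttps bmref ejm yfojh yca gkqwq
Hunk 5: at line 2 remove [ejm] add [padq] -> 6 lines: ttps bmref padq yfojh yca gkqwq
Hunk 6: at line 1 remove [bmref,padq] add [noota,ypyqa] -> 6 lines: ttps noota ypyqa yfojh yca gkqwq
Hunk 7: at line 2 remove [ypyqa,yfojh,yca] add [jvesh,cdjcg] -> 5 lines: ttps noota jvesh cdjcg gkqwq
Final line 4: cdjcg

Answer: cdjcg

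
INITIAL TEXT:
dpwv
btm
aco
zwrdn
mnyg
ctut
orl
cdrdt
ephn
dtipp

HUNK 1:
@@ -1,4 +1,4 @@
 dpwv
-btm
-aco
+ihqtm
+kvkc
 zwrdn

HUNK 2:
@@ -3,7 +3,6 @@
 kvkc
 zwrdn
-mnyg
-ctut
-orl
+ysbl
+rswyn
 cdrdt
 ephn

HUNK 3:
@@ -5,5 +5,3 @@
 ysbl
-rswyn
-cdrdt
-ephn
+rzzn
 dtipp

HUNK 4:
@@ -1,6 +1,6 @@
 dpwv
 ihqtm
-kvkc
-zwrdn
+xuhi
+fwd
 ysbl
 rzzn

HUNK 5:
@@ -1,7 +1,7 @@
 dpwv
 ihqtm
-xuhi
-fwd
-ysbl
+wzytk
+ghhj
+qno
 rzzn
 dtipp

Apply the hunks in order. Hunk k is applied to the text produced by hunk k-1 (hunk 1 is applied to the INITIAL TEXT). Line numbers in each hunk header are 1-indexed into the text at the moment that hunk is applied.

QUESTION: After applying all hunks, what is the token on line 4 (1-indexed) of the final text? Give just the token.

Hunk 1: at line 1 remove [btm,aco] add [ihqtm,kvkc] -> 10 lines: dpwv ihqtm kvkc zwrdn mnyg ctut orl cdrdt ephn dtipp
Hunk 2: at line 3 remove [mnyg,ctut,orl] add [ysbl,rswyn] -> 9 lines: dpwv ihqtm kvkc zwrdn ysbl rswyn cdrdt ephn dtipp
Hunk 3: at line 5 remove [rswyn,cdrdt,ephn] add [rzzn] -> 7 lines: dpwv ihqtm kvkc zwrdn ysbl rzzn dtipp
Hunk 4: at line 1 remove [kvkc,zwrdn] add [xuhi,fwd] -> 7 lines: dpwv ihqtm xuhi fwd ysbl rzzn dtipp
Hunk 5: at line 1 remove [xuhi,fwd,ysbl] add [wzytk,ghhj,qno] -> 7 lines: dpwv ihqtm wzytk ghhj qno rzzn dtipp
Final line 4: ghhj

Answer: ghhj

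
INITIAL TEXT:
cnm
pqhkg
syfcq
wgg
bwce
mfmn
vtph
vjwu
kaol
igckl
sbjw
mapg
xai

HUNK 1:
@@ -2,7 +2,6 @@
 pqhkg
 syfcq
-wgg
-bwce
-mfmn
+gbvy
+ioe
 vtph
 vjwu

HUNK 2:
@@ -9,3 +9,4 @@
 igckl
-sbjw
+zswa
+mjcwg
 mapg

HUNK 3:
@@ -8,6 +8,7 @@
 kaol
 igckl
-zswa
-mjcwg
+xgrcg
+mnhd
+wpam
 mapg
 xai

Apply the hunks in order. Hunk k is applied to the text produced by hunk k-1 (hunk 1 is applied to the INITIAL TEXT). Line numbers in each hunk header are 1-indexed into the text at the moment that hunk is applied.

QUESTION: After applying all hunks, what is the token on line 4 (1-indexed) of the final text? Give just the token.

Hunk 1: at line 2 remove [wgg,bwce,mfmn] add [gbvy,ioe] -> 12 lines: cnm pqhkg syfcq gbvy ioe vtph vjwu kaol igckl sbjw mapg xai
Hunk 2: at line 9 remove [sbjw] add [zswa,mjcwg] -> 13 lines: cnm pqhkg syfcq gbvy ioe vtph vjwu kaol igckl zswa mjcwg mapg xai
Hunk 3: at line 8 remove [zswa,mjcwg] add [xgrcg,mnhd,wpam] -> 14 lines: cnm pqhkg syfcq gbvy ioe vtph vjwu kaol igckl xgrcg mnhd wpam mapg xai
Final line 4: gbvy

Answer: gbvy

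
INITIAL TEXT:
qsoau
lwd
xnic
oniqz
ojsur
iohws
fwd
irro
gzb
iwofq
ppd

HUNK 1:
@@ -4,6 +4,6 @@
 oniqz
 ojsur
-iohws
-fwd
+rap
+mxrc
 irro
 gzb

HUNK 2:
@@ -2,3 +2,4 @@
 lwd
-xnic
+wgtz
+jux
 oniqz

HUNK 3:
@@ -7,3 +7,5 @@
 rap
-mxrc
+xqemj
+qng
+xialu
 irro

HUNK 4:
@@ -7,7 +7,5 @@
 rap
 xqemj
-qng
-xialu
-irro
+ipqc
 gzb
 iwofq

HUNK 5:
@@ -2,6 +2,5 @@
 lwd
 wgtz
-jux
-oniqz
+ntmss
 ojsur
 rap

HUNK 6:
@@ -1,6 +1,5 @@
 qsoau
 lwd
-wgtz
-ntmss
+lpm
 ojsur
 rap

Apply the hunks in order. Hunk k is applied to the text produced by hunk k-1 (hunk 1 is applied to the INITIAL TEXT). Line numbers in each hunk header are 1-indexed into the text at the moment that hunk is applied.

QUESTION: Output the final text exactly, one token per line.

Answer: qsoau
lwd
lpm
ojsur
rap
xqemj
ipqc
gzb
iwofq
ppd

Derivation:
Hunk 1: at line 4 remove [iohws,fwd] add [rap,mxrc] -> 11 lines: qsoau lwd xnic oniqz ojsur rap mxrc irro gzb iwofq ppd
Hunk 2: at line 2 remove [xnic] add [wgtz,jux] -> 12 lines: qsoau lwd wgtz jux oniqz ojsur rap mxrc irro gzb iwofq ppd
Hunk 3: at line 7 remove [mxrc] add [xqemj,qng,xialu] -> 14 lines: qsoau lwd wgtz jux oniqz ojsur rap xqemj qng xialu irro gzb iwofq ppd
Hunk 4: at line 7 remove [qng,xialu,irro] add [ipqc] -> 12 lines: qsoau lwd wgtz jux oniqz ojsur rap xqemj ipqc gzb iwofq ppd
Hunk 5: at line 2 remove [jux,oniqz] add [ntmss] -> 11 lines: qsoau lwd wgtz ntmss ojsur rap xqemj ipqc gzb iwofq ppd
Hunk 6: at line 1 remove [wgtz,ntmss] add [lpm] -> 10 lines: qsoau lwd lpm ojsur rap xqemj ipqc gzb iwofq ppd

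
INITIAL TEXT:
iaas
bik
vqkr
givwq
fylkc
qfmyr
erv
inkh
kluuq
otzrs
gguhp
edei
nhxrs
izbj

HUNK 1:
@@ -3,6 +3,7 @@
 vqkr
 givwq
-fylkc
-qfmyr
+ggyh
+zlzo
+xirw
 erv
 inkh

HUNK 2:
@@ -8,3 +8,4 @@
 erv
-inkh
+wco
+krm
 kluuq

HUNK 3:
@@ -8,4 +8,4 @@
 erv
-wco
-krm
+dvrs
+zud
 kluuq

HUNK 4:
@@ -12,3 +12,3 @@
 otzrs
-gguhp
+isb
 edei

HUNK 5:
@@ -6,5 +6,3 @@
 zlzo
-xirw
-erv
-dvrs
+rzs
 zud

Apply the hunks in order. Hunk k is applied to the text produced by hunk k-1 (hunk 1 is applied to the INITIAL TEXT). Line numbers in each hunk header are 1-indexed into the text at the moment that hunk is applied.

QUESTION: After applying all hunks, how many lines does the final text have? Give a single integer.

Hunk 1: at line 3 remove [fylkc,qfmyr] add [ggyh,zlzo,xirw] -> 15 lines: iaas bik vqkr givwq ggyh zlzo xirw erv inkh kluuq otzrs gguhp edei nhxrs izbj
Hunk 2: at line 8 remove [inkh] add [wco,krm] -> 16 lines: iaas bik vqkr givwq ggyh zlzo xirw erv wco krm kluuq otzrs gguhp edei nhxrs izbj
Hunk 3: at line 8 remove [wco,krm] add [dvrs,zud] -> 16 lines: iaas bik vqkr givwq ggyh zlzo xirw erv dvrs zud kluuq otzrs gguhp edei nhxrs izbj
Hunk 4: at line 12 remove [gguhp] add [isb] -> 16 lines: iaas bik vqkr givwq ggyh zlzo xirw erv dvrs zud kluuq otzrs isb edei nhxrs izbj
Hunk 5: at line 6 remove [xirw,erv,dvrs] add [rzs] -> 14 lines: iaas bik vqkr givwq ggyh zlzo rzs zud kluuq otzrs isb edei nhxrs izbj
Final line count: 14

Answer: 14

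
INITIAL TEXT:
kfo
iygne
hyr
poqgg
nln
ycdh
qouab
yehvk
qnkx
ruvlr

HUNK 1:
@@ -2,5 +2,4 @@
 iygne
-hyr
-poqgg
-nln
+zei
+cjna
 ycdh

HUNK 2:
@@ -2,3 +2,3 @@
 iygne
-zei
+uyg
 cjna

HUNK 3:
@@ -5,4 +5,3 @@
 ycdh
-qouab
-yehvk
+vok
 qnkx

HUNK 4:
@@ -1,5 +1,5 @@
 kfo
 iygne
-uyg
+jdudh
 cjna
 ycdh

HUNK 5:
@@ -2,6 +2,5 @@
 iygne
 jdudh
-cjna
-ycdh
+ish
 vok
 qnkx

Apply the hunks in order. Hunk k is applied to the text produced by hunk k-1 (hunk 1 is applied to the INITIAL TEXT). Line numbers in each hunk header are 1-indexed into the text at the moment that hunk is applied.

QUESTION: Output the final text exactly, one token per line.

Answer: kfo
iygne
jdudh
ish
vok
qnkx
ruvlr

Derivation:
Hunk 1: at line 2 remove [hyr,poqgg,nln] add [zei,cjna] -> 9 lines: kfo iygne zei cjna ycdh qouab yehvk qnkx ruvlr
Hunk 2: at line 2 remove [zei] add [uyg] -> 9 lines: kfo iygne uyg cjna ycdh qouab yehvk qnkx ruvlr
Hunk 3: at line 5 remove [qouab,yehvk] add [vok] -> 8 lines: kfo iygne uyg cjna ycdh vok qnkx ruvlr
Hunk 4: at line 1 remove [uyg] add [jdudh] -> 8 lines: kfo iygne jdudh cjna ycdh vok qnkx ruvlr
Hunk 5: at line 2 remove [cjna,ycdh] add [ish] -> 7 lines: kfo iygne jdudh ish vok qnkx ruvlr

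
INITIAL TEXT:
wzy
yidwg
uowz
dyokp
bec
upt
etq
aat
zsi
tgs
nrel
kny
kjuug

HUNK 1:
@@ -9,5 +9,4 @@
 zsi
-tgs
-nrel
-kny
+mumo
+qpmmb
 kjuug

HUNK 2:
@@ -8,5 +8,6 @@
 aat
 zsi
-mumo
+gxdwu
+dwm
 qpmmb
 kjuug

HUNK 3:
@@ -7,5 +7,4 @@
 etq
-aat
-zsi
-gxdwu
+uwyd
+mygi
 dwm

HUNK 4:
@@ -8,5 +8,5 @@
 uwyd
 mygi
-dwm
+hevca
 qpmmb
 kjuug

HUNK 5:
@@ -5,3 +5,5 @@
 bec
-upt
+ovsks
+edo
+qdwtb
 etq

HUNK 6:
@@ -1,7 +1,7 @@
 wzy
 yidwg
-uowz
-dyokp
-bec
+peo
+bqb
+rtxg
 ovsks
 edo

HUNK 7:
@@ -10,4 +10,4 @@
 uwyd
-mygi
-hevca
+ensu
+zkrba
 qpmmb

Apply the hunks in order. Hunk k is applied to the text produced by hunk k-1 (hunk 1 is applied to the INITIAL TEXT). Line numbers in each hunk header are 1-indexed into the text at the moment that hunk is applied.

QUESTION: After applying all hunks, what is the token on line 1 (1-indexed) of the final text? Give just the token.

Hunk 1: at line 9 remove [tgs,nrel,kny] add [mumo,qpmmb] -> 12 lines: wzy yidwg uowz dyokp bec upt etq aat zsi mumo qpmmb kjuug
Hunk 2: at line 8 remove [mumo] add [gxdwu,dwm] -> 13 lines: wzy yidwg uowz dyokp bec upt etq aat zsi gxdwu dwm qpmmb kjuug
Hunk 3: at line 7 remove [aat,zsi,gxdwu] add [uwyd,mygi] -> 12 lines: wzy yidwg uowz dyokp bec upt etq uwyd mygi dwm qpmmb kjuug
Hunk 4: at line 8 remove [dwm] add [hevca] -> 12 lines: wzy yidwg uowz dyokp bec upt etq uwyd mygi hevca qpmmb kjuug
Hunk 5: at line 5 remove [upt] add [ovsks,edo,qdwtb] -> 14 lines: wzy yidwg uowz dyokp bec ovsks edo qdwtb etq uwyd mygi hevca qpmmb kjuug
Hunk 6: at line 1 remove [uowz,dyokp,bec] add [peo,bqb,rtxg] -> 14 lines: wzy yidwg peo bqb rtxg ovsks edo qdwtb etq uwyd mygi hevca qpmmb kjuug
Hunk 7: at line 10 remove [mygi,hevca] add [ensu,zkrba] -> 14 lines: wzy yidwg peo bqb rtxg ovsks edo qdwtb etq uwyd ensu zkrba qpmmb kjuug
Final line 1: wzy

Answer: wzy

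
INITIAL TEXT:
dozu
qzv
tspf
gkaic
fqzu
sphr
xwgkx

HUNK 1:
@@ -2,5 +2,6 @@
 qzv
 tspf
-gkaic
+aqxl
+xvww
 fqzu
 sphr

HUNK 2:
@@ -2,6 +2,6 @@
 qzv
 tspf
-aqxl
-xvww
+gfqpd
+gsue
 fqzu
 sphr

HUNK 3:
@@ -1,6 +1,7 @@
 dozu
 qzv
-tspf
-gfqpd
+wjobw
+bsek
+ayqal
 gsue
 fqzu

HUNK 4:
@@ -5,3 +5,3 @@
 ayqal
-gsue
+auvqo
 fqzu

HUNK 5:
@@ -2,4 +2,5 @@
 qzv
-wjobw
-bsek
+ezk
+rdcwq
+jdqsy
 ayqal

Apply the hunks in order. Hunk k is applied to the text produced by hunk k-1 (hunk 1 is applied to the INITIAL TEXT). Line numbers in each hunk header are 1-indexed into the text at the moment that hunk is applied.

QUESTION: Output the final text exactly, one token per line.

Hunk 1: at line 2 remove [gkaic] add [aqxl,xvww] -> 8 lines: dozu qzv tspf aqxl xvww fqzu sphr xwgkx
Hunk 2: at line 2 remove [aqxl,xvww] add [gfqpd,gsue] -> 8 lines: dozu qzv tspf gfqpd gsue fqzu sphr xwgkx
Hunk 3: at line 1 remove [tspf,gfqpd] add [wjobw,bsek,ayqal] -> 9 lines: dozu qzv wjobw bsek ayqal gsue fqzu sphr xwgkx
Hunk 4: at line 5 remove [gsue] add [auvqo] -> 9 lines: dozu qzv wjobw bsek ayqal auvqo fqzu sphr xwgkx
Hunk 5: at line 2 remove [wjobw,bsek] add [ezk,rdcwq,jdqsy] -> 10 lines: dozu qzv ezk rdcwq jdqsy ayqal auvqo fqzu sphr xwgkx

Answer: dozu
qzv
ezk
rdcwq
jdqsy
ayqal
auvqo
fqzu
sphr
xwgkx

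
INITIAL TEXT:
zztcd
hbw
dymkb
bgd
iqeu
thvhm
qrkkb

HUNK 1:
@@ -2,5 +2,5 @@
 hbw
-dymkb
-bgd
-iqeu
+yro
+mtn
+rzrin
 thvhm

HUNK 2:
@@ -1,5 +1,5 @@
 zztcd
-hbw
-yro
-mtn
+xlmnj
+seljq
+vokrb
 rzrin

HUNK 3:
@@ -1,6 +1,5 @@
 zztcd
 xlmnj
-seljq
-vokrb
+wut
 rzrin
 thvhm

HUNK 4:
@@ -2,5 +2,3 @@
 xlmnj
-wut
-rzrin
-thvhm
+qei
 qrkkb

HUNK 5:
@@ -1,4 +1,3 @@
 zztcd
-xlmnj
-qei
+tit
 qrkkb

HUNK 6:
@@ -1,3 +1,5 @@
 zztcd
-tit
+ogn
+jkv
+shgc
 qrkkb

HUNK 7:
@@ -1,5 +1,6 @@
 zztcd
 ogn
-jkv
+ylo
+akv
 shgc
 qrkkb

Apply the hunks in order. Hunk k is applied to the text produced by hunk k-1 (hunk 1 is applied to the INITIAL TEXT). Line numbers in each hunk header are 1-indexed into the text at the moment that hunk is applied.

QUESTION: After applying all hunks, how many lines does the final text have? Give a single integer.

Answer: 6

Derivation:
Hunk 1: at line 2 remove [dymkb,bgd,iqeu] add [yro,mtn,rzrin] -> 7 lines: zztcd hbw yro mtn rzrin thvhm qrkkb
Hunk 2: at line 1 remove [hbw,yro,mtn] add [xlmnj,seljq,vokrb] -> 7 lines: zztcd xlmnj seljq vokrb rzrin thvhm qrkkb
Hunk 3: at line 1 remove [seljq,vokrb] add [wut] -> 6 lines: zztcd xlmnj wut rzrin thvhm qrkkb
Hunk 4: at line 2 remove [wut,rzrin,thvhm] add [qei] -> 4 lines: zztcd xlmnj qei qrkkb
Hunk 5: at line 1 remove [xlmnj,qei] add [tit] -> 3 lines: zztcd tit qrkkb
Hunk 6: at line 1 remove [tit] add [ogn,jkv,shgc] -> 5 lines: zztcd ogn jkv shgc qrkkb
Hunk 7: at line 1 remove [jkv] add [ylo,akv] -> 6 lines: zztcd ogn ylo akv shgc qrkkb
Final line count: 6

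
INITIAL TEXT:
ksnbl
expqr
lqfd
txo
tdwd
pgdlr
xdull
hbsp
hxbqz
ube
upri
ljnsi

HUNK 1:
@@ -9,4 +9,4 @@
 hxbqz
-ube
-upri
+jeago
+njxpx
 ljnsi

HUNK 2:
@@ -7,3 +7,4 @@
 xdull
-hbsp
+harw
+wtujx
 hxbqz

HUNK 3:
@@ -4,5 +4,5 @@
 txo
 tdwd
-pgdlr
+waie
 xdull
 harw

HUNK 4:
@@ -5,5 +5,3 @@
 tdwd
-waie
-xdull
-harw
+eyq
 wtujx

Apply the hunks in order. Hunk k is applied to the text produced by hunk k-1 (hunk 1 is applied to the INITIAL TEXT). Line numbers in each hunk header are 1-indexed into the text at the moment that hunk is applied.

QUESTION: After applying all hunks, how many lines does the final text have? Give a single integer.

Answer: 11

Derivation:
Hunk 1: at line 9 remove [ube,upri] add [jeago,njxpx] -> 12 lines: ksnbl expqr lqfd txo tdwd pgdlr xdull hbsp hxbqz jeago njxpx ljnsi
Hunk 2: at line 7 remove [hbsp] add [harw,wtujx] -> 13 lines: ksnbl expqr lqfd txo tdwd pgdlr xdull harw wtujx hxbqz jeago njxpx ljnsi
Hunk 3: at line 4 remove [pgdlr] add [waie] -> 13 lines: ksnbl expqr lqfd txo tdwd waie xdull harw wtujx hxbqz jeago njxpx ljnsi
Hunk 4: at line 5 remove [waie,xdull,harw] add [eyq] -> 11 lines: ksnbl expqr lqfd txo tdwd eyq wtujx hxbqz jeago njxpx ljnsi
Final line count: 11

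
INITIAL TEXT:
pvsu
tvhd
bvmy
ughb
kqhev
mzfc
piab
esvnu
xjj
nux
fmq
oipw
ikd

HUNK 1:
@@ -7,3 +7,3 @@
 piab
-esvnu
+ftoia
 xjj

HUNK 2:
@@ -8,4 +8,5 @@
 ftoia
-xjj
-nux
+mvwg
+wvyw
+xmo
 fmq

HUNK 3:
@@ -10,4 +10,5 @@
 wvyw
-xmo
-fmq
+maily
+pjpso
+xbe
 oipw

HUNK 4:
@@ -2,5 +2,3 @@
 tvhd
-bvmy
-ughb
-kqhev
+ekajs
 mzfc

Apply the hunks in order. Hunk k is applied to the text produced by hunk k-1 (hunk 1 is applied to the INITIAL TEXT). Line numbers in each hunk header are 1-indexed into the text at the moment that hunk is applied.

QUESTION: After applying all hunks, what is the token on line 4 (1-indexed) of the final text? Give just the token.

Answer: mzfc

Derivation:
Hunk 1: at line 7 remove [esvnu] add [ftoia] -> 13 lines: pvsu tvhd bvmy ughb kqhev mzfc piab ftoia xjj nux fmq oipw ikd
Hunk 2: at line 8 remove [xjj,nux] add [mvwg,wvyw,xmo] -> 14 lines: pvsu tvhd bvmy ughb kqhev mzfc piab ftoia mvwg wvyw xmo fmq oipw ikd
Hunk 3: at line 10 remove [xmo,fmq] add [maily,pjpso,xbe] -> 15 lines: pvsu tvhd bvmy ughb kqhev mzfc piab ftoia mvwg wvyw maily pjpso xbe oipw ikd
Hunk 4: at line 2 remove [bvmy,ughb,kqhev] add [ekajs] -> 13 lines: pvsu tvhd ekajs mzfc piab ftoia mvwg wvyw maily pjpso xbe oipw ikd
Final line 4: mzfc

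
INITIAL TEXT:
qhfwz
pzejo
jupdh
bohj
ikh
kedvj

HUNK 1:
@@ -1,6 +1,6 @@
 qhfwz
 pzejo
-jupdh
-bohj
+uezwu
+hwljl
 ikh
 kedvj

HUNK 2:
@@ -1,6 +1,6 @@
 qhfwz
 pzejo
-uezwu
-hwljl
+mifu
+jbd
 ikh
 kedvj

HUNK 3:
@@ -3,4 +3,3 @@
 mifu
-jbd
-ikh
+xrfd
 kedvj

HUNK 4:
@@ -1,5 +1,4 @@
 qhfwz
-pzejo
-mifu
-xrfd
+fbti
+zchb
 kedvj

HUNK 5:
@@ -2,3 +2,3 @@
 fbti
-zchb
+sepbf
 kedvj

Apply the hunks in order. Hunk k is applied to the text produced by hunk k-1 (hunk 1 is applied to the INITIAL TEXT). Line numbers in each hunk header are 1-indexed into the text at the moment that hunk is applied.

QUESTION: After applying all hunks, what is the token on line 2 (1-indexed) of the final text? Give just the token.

Hunk 1: at line 1 remove [jupdh,bohj] add [uezwu,hwljl] -> 6 lines: qhfwz pzejo uezwu hwljl ikh kedvj
Hunk 2: at line 1 remove [uezwu,hwljl] add [mifu,jbd] -> 6 lines: qhfwz pzejo mifu jbd ikh kedvj
Hunk 3: at line 3 remove [jbd,ikh] add [xrfd] -> 5 lines: qhfwz pzejo mifu xrfd kedvj
Hunk 4: at line 1 remove [pzejo,mifu,xrfd] add [fbti,zchb] -> 4 lines: qhfwz fbti zchb kedvj
Hunk 5: at line 2 remove [zchb] add [sepbf] -> 4 lines: qhfwz fbti sepbf kedvj
Final line 2: fbti

Answer: fbti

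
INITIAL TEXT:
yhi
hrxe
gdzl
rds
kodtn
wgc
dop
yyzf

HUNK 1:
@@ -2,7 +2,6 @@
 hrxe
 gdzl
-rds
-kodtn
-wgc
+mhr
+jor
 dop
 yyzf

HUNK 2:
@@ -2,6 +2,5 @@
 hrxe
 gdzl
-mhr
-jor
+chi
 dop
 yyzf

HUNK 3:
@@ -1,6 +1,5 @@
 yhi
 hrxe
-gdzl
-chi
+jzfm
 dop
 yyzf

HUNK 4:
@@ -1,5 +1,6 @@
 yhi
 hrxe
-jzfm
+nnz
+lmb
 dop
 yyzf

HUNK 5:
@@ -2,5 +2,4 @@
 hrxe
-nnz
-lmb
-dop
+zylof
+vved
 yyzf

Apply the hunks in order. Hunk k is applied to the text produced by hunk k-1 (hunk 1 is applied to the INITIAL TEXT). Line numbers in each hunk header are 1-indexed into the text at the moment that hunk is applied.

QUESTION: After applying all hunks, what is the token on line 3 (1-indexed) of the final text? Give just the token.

Answer: zylof

Derivation:
Hunk 1: at line 2 remove [rds,kodtn,wgc] add [mhr,jor] -> 7 lines: yhi hrxe gdzl mhr jor dop yyzf
Hunk 2: at line 2 remove [mhr,jor] add [chi] -> 6 lines: yhi hrxe gdzl chi dop yyzf
Hunk 3: at line 1 remove [gdzl,chi] add [jzfm] -> 5 lines: yhi hrxe jzfm dop yyzf
Hunk 4: at line 1 remove [jzfm] add [nnz,lmb] -> 6 lines: yhi hrxe nnz lmb dop yyzf
Hunk 5: at line 2 remove [nnz,lmb,dop] add [zylof,vved] -> 5 lines: yhi hrxe zylof vved yyzf
Final line 3: zylof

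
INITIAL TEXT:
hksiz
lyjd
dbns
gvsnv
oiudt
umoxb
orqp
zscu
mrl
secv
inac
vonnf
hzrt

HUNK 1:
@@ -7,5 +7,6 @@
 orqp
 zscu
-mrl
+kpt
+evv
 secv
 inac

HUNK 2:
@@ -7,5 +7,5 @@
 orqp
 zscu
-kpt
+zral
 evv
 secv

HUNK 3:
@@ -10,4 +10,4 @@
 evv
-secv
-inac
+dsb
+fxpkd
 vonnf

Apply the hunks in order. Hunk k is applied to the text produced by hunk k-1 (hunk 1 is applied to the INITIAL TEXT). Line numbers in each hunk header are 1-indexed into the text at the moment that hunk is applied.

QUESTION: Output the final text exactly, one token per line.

Hunk 1: at line 7 remove [mrl] add [kpt,evv] -> 14 lines: hksiz lyjd dbns gvsnv oiudt umoxb orqp zscu kpt evv secv inac vonnf hzrt
Hunk 2: at line 7 remove [kpt] add [zral] -> 14 lines: hksiz lyjd dbns gvsnv oiudt umoxb orqp zscu zral evv secv inac vonnf hzrt
Hunk 3: at line 10 remove [secv,inac] add [dsb,fxpkd] -> 14 lines: hksiz lyjd dbns gvsnv oiudt umoxb orqp zscu zral evv dsb fxpkd vonnf hzrt

Answer: hksiz
lyjd
dbns
gvsnv
oiudt
umoxb
orqp
zscu
zral
evv
dsb
fxpkd
vonnf
hzrt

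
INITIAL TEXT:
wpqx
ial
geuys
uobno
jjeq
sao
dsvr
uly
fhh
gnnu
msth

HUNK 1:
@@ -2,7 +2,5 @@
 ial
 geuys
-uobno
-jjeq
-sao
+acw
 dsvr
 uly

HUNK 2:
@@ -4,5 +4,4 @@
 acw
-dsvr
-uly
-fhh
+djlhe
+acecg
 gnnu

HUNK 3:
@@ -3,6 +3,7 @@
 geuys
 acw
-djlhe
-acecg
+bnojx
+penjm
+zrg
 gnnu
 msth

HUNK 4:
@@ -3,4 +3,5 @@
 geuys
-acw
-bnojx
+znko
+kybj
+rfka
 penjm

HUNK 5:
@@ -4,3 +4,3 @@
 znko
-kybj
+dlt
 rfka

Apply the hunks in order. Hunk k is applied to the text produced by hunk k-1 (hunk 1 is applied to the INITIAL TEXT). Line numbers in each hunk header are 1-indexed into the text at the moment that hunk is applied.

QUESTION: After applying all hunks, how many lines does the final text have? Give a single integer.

Hunk 1: at line 2 remove [uobno,jjeq,sao] add [acw] -> 9 lines: wpqx ial geuys acw dsvr uly fhh gnnu msth
Hunk 2: at line 4 remove [dsvr,uly,fhh] add [djlhe,acecg] -> 8 lines: wpqx ial geuys acw djlhe acecg gnnu msth
Hunk 3: at line 3 remove [djlhe,acecg] add [bnojx,penjm,zrg] -> 9 lines: wpqx ial geuys acw bnojx penjm zrg gnnu msth
Hunk 4: at line 3 remove [acw,bnojx] add [znko,kybj,rfka] -> 10 lines: wpqx ial geuys znko kybj rfka penjm zrg gnnu msth
Hunk 5: at line 4 remove [kybj] add [dlt] -> 10 lines: wpqx ial geuys znko dlt rfka penjm zrg gnnu msth
Final line count: 10

Answer: 10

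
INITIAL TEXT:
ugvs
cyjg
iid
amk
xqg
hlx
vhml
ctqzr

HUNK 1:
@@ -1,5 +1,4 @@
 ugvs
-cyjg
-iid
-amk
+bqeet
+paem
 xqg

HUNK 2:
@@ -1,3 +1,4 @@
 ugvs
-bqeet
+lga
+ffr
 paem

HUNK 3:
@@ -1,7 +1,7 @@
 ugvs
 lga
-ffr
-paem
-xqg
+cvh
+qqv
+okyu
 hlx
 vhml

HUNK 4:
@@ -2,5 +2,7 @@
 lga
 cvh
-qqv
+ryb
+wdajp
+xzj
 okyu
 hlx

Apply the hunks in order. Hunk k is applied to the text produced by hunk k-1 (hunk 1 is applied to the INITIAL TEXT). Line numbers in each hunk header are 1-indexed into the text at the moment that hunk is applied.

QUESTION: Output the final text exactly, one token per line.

Answer: ugvs
lga
cvh
ryb
wdajp
xzj
okyu
hlx
vhml
ctqzr

Derivation:
Hunk 1: at line 1 remove [cyjg,iid,amk] add [bqeet,paem] -> 7 lines: ugvs bqeet paem xqg hlx vhml ctqzr
Hunk 2: at line 1 remove [bqeet] add [lga,ffr] -> 8 lines: ugvs lga ffr paem xqg hlx vhml ctqzr
Hunk 3: at line 1 remove [ffr,paem,xqg] add [cvh,qqv,okyu] -> 8 lines: ugvs lga cvh qqv okyu hlx vhml ctqzr
Hunk 4: at line 2 remove [qqv] add [ryb,wdajp,xzj] -> 10 lines: ugvs lga cvh ryb wdajp xzj okyu hlx vhml ctqzr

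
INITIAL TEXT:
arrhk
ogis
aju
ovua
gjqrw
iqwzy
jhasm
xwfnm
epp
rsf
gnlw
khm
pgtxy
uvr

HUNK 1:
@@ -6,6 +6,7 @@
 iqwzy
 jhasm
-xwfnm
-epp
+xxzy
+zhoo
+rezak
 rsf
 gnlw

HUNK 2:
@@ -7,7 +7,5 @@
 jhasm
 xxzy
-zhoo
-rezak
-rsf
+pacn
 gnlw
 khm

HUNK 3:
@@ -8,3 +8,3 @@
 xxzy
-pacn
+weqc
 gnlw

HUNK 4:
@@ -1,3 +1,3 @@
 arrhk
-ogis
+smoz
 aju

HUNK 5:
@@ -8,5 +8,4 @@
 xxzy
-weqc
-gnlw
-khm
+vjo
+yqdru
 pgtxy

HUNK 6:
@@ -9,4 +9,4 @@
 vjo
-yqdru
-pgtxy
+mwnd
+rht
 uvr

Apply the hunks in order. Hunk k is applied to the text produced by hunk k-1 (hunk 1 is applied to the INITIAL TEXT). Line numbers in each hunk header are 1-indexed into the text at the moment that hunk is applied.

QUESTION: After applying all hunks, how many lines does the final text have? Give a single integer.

Answer: 12

Derivation:
Hunk 1: at line 6 remove [xwfnm,epp] add [xxzy,zhoo,rezak] -> 15 lines: arrhk ogis aju ovua gjqrw iqwzy jhasm xxzy zhoo rezak rsf gnlw khm pgtxy uvr
Hunk 2: at line 7 remove [zhoo,rezak,rsf] add [pacn] -> 13 lines: arrhk ogis aju ovua gjqrw iqwzy jhasm xxzy pacn gnlw khm pgtxy uvr
Hunk 3: at line 8 remove [pacn] add [weqc] -> 13 lines: arrhk ogis aju ovua gjqrw iqwzy jhasm xxzy weqc gnlw khm pgtxy uvr
Hunk 4: at line 1 remove [ogis] add [smoz] -> 13 lines: arrhk smoz aju ovua gjqrw iqwzy jhasm xxzy weqc gnlw khm pgtxy uvr
Hunk 5: at line 8 remove [weqc,gnlw,khm] add [vjo,yqdru] -> 12 lines: arrhk smoz aju ovua gjqrw iqwzy jhasm xxzy vjo yqdru pgtxy uvr
Hunk 6: at line 9 remove [yqdru,pgtxy] add [mwnd,rht] -> 12 lines: arrhk smoz aju ovua gjqrw iqwzy jhasm xxzy vjo mwnd rht uvr
Final line count: 12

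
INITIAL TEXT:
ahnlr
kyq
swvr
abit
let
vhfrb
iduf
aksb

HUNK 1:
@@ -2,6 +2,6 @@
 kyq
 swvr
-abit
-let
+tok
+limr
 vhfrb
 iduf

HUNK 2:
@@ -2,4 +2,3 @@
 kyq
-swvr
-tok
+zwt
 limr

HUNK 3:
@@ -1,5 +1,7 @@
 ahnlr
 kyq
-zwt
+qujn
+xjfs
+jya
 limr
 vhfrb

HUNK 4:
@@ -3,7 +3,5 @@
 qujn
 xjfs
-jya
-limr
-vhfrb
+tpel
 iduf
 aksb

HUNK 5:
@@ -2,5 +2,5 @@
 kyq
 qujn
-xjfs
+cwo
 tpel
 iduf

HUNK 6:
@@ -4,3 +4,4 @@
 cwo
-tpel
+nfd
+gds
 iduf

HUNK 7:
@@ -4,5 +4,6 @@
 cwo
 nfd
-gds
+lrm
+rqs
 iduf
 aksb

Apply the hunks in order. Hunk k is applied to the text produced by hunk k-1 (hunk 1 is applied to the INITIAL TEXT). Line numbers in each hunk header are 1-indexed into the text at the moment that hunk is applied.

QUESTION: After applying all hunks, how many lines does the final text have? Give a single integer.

Hunk 1: at line 2 remove [abit,let] add [tok,limr] -> 8 lines: ahnlr kyq swvr tok limr vhfrb iduf aksb
Hunk 2: at line 2 remove [swvr,tok] add [zwt] -> 7 lines: ahnlr kyq zwt limr vhfrb iduf aksb
Hunk 3: at line 1 remove [zwt] add [qujn,xjfs,jya] -> 9 lines: ahnlr kyq qujn xjfs jya limr vhfrb iduf aksb
Hunk 4: at line 3 remove [jya,limr,vhfrb] add [tpel] -> 7 lines: ahnlr kyq qujn xjfs tpel iduf aksb
Hunk 5: at line 2 remove [xjfs] add [cwo] -> 7 lines: ahnlr kyq qujn cwo tpel iduf aksb
Hunk 6: at line 4 remove [tpel] add [nfd,gds] -> 8 lines: ahnlr kyq qujn cwo nfd gds iduf aksb
Hunk 7: at line 4 remove [gds] add [lrm,rqs] -> 9 lines: ahnlr kyq qujn cwo nfd lrm rqs iduf aksb
Final line count: 9

Answer: 9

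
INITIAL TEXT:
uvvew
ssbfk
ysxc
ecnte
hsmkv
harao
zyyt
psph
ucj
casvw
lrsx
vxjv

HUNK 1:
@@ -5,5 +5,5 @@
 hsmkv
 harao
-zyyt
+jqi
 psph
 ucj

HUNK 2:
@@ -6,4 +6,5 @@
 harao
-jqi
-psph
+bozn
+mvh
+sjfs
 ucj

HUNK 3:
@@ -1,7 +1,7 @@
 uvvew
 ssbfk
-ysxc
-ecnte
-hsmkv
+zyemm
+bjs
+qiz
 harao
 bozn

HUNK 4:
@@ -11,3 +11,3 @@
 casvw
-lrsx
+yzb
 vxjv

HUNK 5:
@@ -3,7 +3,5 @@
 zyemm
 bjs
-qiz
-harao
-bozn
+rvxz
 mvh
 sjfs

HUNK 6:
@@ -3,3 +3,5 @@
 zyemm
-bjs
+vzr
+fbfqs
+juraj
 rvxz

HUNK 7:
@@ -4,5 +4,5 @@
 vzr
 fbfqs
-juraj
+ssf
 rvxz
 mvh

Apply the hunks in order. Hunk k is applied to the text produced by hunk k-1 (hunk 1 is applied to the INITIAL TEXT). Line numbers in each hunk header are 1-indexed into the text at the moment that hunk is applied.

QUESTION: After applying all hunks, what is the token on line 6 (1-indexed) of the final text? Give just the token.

Hunk 1: at line 5 remove [zyyt] add [jqi] -> 12 lines: uvvew ssbfk ysxc ecnte hsmkv harao jqi psph ucj casvw lrsx vxjv
Hunk 2: at line 6 remove [jqi,psph] add [bozn,mvh,sjfs] -> 13 lines: uvvew ssbfk ysxc ecnte hsmkv harao bozn mvh sjfs ucj casvw lrsx vxjv
Hunk 3: at line 1 remove [ysxc,ecnte,hsmkv] add [zyemm,bjs,qiz] -> 13 lines: uvvew ssbfk zyemm bjs qiz harao bozn mvh sjfs ucj casvw lrsx vxjv
Hunk 4: at line 11 remove [lrsx] add [yzb] -> 13 lines: uvvew ssbfk zyemm bjs qiz harao bozn mvh sjfs ucj casvw yzb vxjv
Hunk 5: at line 3 remove [qiz,harao,bozn] add [rvxz] -> 11 lines: uvvew ssbfk zyemm bjs rvxz mvh sjfs ucj casvw yzb vxjv
Hunk 6: at line 3 remove [bjs] add [vzr,fbfqs,juraj] -> 13 lines: uvvew ssbfk zyemm vzr fbfqs juraj rvxz mvh sjfs ucj casvw yzb vxjv
Hunk 7: at line 4 remove [juraj] add [ssf] -> 13 lines: uvvew ssbfk zyemm vzr fbfqs ssf rvxz mvh sjfs ucj casvw yzb vxjv
Final line 6: ssf

Answer: ssf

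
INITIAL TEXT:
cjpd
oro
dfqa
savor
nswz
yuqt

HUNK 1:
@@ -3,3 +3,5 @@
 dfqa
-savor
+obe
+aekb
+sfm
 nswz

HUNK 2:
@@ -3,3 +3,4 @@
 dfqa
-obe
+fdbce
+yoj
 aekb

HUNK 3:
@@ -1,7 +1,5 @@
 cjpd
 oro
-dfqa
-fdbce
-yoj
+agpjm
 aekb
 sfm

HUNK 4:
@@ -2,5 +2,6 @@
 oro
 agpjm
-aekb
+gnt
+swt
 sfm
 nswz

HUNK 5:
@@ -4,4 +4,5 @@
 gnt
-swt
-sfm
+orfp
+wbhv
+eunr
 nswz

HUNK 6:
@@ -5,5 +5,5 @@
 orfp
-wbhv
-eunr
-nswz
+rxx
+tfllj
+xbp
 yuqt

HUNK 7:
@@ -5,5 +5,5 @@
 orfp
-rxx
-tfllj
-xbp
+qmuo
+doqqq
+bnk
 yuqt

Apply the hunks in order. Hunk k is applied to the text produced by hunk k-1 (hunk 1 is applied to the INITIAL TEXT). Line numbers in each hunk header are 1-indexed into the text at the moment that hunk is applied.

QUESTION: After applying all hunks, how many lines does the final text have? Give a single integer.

Hunk 1: at line 3 remove [savor] add [obe,aekb,sfm] -> 8 lines: cjpd oro dfqa obe aekb sfm nswz yuqt
Hunk 2: at line 3 remove [obe] add [fdbce,yoj] -> 9 lines: cjpd oro dfqa fdbce yoj aekb sfm nswz yuqt
Hunk 3: at line 1 remove [dfqa,fdbce,yoj] add [agpjm] -> 7 lines: cjpd oro agpjm aekb sfm nswz yuqt
Hunk 4: at line 2 remove [aekb] add [gnt,swt] -> 8 lines: cjpd oro agpjm gnt swt sfm nswz yuqt
Hunk 5: at line 4 remove [swt,sfm] add [orfp,wbhv,eunr] -> 9 lines: cjpd oro agpjm gnt orfp wbhv eunr nswz yuqt
Hunk 6: at line 5 remove [wbhv,eunr,nswz] add [rxx,tfllj,xbp] -> 9 lines: cjpd oro agpjm gnt orfp rxx tfllj xbp yuqt
Hunk 7: at line 5 remove [rxx,tfllj,xbp] add [qmuo,doqqq,bnk] -> 9 lines: cjpd oro agpjm gnt orfp qmuo doqqq bnk yuqt
Final line count: 9

Answer: 9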